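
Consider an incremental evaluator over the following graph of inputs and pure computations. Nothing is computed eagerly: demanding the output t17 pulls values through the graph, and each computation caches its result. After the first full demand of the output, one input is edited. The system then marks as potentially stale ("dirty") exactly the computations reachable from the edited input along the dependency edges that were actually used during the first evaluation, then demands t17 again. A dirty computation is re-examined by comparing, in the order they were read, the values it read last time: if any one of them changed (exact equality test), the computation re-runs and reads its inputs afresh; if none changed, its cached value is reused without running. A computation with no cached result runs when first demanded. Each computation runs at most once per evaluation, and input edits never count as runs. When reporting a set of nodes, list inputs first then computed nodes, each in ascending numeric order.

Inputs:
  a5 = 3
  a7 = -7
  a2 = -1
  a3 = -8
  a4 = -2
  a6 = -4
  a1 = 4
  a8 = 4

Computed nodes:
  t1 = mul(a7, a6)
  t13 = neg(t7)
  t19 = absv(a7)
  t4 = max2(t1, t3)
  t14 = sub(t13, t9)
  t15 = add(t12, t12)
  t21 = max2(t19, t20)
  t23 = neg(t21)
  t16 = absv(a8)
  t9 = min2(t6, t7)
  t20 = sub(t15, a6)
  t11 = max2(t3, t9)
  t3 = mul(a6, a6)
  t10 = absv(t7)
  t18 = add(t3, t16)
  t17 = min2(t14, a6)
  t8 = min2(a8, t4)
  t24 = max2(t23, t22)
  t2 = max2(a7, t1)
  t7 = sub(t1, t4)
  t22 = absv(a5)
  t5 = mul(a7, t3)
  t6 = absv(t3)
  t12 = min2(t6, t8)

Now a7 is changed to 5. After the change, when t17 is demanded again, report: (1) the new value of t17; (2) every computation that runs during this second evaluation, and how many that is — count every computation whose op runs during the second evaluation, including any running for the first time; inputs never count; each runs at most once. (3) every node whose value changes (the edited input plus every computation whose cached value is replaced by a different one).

t17 now evaluates to -4.
Run set: t1, t4, t7, t9, t13, t14, t17 (7 run).
Changed values: a7, t1, t4, t7, t9, t13, t14.

Initial pass — values computed on the first demand:
  t1 = mul(-7, -4) = 28
  t3 = mul(-4, -4) = 16
  t4 = max2(28, 16) = 28
  t6 = absv(16) = 16
  t7 = sub(28, 28) = 0
  t9 = min2(16, 0) = 0
  t13 = neg(0) = 0
  t14 = sub(0, 0) = 0
  t17 = min2(0, -4) = -4

Second demand — change propagation:
  t1: re-runs because a7 -7->5; new result -20.
  t4: re-runs because t1 28->-20; new result 16.
  t7: re-runs because t1 28->-20; t4 28->16; new result -36.
  t9: re-runs because t7 0->-36; new result -36.
  t13: re-runs because t7 0->-36; new result 36.
  t14: re-runs because t13 0->36; t9 0->-36; new result 72.
  t17: re-runs because t14 0->72; new result -4 (unchanged).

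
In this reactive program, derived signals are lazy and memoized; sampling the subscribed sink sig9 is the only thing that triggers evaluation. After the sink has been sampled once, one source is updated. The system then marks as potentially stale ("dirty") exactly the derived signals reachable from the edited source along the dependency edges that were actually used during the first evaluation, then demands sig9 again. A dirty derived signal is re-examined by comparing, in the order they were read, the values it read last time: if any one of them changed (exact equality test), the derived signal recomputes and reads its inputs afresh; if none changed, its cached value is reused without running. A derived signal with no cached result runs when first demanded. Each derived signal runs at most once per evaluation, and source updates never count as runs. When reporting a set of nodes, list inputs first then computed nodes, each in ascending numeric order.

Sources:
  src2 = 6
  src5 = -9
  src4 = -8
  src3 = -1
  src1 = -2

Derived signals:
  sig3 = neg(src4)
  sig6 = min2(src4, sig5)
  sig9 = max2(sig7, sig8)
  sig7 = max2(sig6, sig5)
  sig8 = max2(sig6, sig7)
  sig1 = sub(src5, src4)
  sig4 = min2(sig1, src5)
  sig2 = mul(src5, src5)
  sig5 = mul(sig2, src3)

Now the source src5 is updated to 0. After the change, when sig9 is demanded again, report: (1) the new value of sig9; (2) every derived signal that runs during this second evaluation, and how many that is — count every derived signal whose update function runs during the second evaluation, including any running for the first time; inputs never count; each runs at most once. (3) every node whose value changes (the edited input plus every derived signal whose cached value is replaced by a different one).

First demand of the output computes:
  sig2 = mul(-9, -9) = 81
  sig5 = mul(81, -1) = -81
  sig6 = min2(-8, -81) = -81
  sig7 = max2(-81, -81) = -81
  sig8 = max2(-81, -81) = -81
  sig9 = max2(-81, -81) = -81

After the edit, cleaning proceeds:
  sig2: a read changed (src5 -9->0; src5 -9->0) — executes, giving 0.
  sig5: a read changed (sig2 81->0) — executes, giving 0.
  sig6: a read changed (sig5 -81->0) — executes, giving -8.
  sig7: a read changed (sig6 -81->-8; sig5 -81->0) — executes, giving 0.
  sig8: a read changed (sig6 -81->-8; sig7 -81->0) — executes, giving 0.
  sig9: a read changed (sig7 -81->0; sig8 -81->0) — executes, giving 0.

Demanding sig9 again yields 0.
6 derived signals run: sig2, sig5, sig6, sig7, sig8, sig9.
The nodes whose values change: src5, sig2, sig5, sig6, sig7, sig8, sig9.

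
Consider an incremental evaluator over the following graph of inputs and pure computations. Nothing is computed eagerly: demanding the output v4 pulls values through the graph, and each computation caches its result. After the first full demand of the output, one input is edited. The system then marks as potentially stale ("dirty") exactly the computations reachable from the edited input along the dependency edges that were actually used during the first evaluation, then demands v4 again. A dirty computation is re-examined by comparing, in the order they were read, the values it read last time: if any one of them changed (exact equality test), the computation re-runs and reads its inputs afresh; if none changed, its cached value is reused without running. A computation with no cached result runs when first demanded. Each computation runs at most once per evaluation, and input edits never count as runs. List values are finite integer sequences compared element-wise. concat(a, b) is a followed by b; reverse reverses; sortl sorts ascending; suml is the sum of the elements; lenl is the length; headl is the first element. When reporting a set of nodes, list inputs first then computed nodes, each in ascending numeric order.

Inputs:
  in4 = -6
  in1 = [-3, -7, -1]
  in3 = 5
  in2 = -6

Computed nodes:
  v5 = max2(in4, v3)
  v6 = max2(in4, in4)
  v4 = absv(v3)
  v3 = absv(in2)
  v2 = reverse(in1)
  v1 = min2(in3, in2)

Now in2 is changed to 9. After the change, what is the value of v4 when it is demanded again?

v4 now evaluates to 9.

Initial pass — values computed on the first demand:
  v3 = absv(-6) = 6
  v4 = absv(6) = 6

Second demand — change propagation:
  v3: re-runs because in2 -6->9; new result 9.
  v4: re-runs because v3 6->9; new result 9.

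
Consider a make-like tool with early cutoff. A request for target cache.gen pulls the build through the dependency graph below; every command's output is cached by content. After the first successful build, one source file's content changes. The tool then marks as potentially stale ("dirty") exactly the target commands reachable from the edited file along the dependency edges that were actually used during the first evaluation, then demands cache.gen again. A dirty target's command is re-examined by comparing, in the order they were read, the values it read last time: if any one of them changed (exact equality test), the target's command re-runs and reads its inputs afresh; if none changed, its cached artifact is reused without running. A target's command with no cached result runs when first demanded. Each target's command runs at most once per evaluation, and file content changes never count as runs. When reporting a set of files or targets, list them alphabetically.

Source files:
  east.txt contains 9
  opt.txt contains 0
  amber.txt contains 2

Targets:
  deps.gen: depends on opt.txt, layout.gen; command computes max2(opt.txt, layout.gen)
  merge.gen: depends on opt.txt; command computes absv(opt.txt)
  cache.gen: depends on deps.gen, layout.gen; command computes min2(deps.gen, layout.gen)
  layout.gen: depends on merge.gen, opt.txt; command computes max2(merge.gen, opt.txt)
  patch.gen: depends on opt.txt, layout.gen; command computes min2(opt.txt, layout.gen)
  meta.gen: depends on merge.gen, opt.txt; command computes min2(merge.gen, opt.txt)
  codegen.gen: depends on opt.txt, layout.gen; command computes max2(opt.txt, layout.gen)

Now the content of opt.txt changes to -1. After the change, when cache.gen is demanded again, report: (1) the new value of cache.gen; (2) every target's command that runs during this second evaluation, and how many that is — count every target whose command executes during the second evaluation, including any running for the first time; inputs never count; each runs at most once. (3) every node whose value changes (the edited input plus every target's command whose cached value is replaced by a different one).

Demanding cache.gen again yields 1.
4 target commands run: cache.gen, deps.gen, layout.gen, merge.gen.
The nodes whose values change: cache.gen, deps.gen, layout.gen, merge.gen, opt.txt.

First demand of the output computes:
  merge.gen = absv(0) = 0
  layout.gen = max2(0, 0) = 0
  deps.gen = max2(0, 0) = 0
  cache.gen = min2(0, 0) = 0

After the edit, cleaning proceeds:
  merge.gen: a read changed (opt.txt 0->-1) — executes, giving 1.
  layout.gen: a read changed (merge.gen 0->1; opt.txt 0->-1) — executes, giving 1.
  deps.gen: a read changed (opt.txt 0->-1; layout.gen 0->1) — executes, giving 1.
  cache.gen: a read changed (deps.gen 0->1; layout.gen 0->1) — executes, giving 1.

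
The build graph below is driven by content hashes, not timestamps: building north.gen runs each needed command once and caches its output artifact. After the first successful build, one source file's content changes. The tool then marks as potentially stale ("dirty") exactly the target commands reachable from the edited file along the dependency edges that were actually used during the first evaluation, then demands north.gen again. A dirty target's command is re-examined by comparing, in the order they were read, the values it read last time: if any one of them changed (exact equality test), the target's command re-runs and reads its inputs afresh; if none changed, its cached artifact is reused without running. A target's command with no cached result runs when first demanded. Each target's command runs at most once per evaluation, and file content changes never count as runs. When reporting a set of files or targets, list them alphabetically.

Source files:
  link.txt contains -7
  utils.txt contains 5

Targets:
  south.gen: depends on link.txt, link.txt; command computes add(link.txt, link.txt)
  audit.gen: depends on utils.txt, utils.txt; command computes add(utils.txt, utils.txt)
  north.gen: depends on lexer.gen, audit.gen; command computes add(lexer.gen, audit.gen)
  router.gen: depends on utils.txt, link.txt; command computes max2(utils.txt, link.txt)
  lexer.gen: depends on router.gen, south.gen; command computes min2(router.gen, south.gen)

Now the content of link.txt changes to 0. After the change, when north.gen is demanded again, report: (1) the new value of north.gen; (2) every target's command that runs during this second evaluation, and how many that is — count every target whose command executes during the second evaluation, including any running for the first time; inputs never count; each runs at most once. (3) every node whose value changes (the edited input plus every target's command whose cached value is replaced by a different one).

north.gen now evaluates to 10.
Run set: lexer.gen, north.gen, router.gen, south.gen (4 run).
Changed values: lexer.gen, link.txt, north.gen, south.gen.

Initial pass — values computed on the first demand:
  audit.gen = add(5, 5) = 10
  router.gen = max2(5, -7) = 5
  south.gen = add(-7, -7) = -14
  lexer.gen = min2(5, -14) = -14
  north.gen = add(-14, 10) = -4

Second demand — change propagation:
  router.gen: re-runs because link.txt -7->0; new result 5 (unchanged).
  south.gen: re-runs because link.txt -7->0; link.txt -7->0; new result 0.
  lexer.gen: re-runs because south.gen -14->0; new result 0.
  north.gen: re-runs because lexer.gen -14->0; new result 10.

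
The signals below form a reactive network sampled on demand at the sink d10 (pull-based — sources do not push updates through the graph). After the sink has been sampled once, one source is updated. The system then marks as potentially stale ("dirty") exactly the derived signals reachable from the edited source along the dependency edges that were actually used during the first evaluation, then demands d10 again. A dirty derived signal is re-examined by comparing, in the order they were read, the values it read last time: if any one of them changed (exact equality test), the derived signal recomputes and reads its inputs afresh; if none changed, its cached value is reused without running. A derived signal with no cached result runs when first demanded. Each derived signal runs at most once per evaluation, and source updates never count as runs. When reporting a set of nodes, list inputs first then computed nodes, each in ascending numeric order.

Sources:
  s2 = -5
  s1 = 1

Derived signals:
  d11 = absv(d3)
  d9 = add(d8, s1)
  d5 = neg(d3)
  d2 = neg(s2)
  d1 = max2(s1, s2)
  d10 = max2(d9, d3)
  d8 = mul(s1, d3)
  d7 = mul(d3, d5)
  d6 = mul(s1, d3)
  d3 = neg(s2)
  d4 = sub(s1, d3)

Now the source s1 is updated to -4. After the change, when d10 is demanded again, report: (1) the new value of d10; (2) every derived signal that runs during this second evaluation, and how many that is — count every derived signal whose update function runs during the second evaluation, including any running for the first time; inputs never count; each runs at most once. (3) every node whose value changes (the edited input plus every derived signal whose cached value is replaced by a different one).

d10 now evaluates to 5.
Run set: d8, d9, d10 (3 run).
Changed values: s1, d8, d9, d10.

Initial pass — values computed on the first demand:
  d3 = neg(-5) = 5
  d8 = mul(1, 5) = 5
  d9 = add(5, 1) = 6
  d10 = max2(6, 5) = 6

Second demand — change propagation:
  d8: re-runs because s1 1->-4; new result -20.
  d9: re-runs because d8 5->-20; s1 1->-4; new result -24.
  d10: re-runs because d9 6->-24; new result 5.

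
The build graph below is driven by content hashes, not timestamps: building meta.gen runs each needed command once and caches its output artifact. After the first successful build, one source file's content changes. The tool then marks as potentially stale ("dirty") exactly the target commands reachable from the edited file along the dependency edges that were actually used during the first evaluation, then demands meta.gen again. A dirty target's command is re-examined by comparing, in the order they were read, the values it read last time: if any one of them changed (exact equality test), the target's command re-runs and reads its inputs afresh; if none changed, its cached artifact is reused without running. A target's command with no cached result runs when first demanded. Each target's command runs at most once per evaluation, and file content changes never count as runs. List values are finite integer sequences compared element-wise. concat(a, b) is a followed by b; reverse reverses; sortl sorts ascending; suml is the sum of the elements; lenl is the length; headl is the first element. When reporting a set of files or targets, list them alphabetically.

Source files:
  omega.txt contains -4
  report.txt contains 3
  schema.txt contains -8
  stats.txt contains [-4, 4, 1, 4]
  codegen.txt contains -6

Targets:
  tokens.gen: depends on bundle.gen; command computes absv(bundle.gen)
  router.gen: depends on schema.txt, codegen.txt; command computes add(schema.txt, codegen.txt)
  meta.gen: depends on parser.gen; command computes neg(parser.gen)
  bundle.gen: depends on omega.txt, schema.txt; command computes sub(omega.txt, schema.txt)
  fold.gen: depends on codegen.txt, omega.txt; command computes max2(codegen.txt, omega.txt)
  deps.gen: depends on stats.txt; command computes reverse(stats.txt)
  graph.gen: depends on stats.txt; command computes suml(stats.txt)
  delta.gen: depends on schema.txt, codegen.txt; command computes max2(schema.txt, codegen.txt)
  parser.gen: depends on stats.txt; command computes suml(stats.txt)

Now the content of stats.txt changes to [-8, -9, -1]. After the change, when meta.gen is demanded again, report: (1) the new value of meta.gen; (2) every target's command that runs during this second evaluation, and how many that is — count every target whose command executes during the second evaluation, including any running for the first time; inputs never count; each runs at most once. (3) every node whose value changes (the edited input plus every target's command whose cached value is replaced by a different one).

meta.gen now evaluates to 18.
Run set: meta.gen, parser.gen (2 run).
Changed values: meta.gen, parser.gen, stats.txt.

Initial pass — values computed on the first demand:
  parser.gen = suml([-4, 4, 1, 4]) = 5
  meta.gen = neg(5) = -5

Second demand — change propagation:
  parser.gen: re-runs because stats.txt [-4, 4, 1, 4]->[-8, -9, -1]; new result -18.
  meta.gen: re-runs because parser.gen 5->-18; new result 18.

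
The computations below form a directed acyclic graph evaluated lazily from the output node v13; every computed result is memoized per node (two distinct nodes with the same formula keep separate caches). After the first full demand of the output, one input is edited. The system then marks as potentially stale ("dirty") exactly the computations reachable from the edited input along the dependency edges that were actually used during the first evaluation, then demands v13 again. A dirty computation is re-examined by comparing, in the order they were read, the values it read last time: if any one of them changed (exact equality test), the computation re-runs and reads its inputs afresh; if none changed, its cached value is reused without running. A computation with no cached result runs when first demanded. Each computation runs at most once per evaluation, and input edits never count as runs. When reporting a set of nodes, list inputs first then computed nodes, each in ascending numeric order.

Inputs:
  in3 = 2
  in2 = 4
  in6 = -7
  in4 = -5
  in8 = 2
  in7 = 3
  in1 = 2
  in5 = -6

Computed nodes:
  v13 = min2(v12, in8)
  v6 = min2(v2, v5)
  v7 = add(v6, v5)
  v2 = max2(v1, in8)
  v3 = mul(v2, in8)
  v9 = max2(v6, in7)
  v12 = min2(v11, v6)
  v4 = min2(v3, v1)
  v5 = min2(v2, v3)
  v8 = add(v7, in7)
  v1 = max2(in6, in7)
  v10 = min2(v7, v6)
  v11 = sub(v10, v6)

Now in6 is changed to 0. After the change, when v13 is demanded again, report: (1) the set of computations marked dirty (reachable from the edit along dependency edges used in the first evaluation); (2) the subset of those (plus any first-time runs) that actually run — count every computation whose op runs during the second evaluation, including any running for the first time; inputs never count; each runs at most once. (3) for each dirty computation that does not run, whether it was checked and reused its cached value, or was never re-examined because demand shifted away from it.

First demand of the output computes:
  v1 = max2(-7, 3) = 3
  v2 = max2(3, 2) = 3
  v3 = mul(3, 2) = 6
  v5 = min2(3, 6) = 3
  v6 = min2(3, 3) = 3
  v7 = add(3, 3) = 6
  v10 = min2(6, 3) = 3
  v11 = sub(3, 3) = 0
  v12 = min2(0, 3) = 0
  v13 = min2(0, 2) = 0

After the edit, cleaning proceeds:
  v1: a read changed (in6 -7->0) — executes, giving 3 — identical to its old value.
  v2: dirty, but its reads are unchanged (v1 unchanged, in8 unchanged); cached 3 stands.
  v3: dirty, but its reads are unchanged (v2 unchanged, in8 unchanged); cached 6 stands.
  v5: dirty, but its reads are unchanged (v2 unchanged, v3 unchanged); cached 3 stands.
  v6: dirty, but its reads are unchanged (v2 unchanged, v5 unchanged); cached 3 stands.
  v7: dirty, but its reads are unchanged (v6 unchanged, v5 unchanged); cached 6 stands.
  v10: dirty, but its reads are unchanged (v7 unchanged, v6 unchanged); cached 3 stands.
  v11: dirty, but its reads are unchanged (v10 unchanged, v6 unchanged); cached 0 stands.
  v12: dirty, but its reads are unchanged (v11 unchanged, v6 unchanged); cached 0 stands.
  v13: dirty, but its reads are unchanged (v12 unchanged, in8 unchanged); cached 0 stands.

Note the absorption at v1: it re-runs yet its value is the same, leaving the output's value untouched.

The edit dirties: v1, v2, v3, v5, v6, v7, v10, v11, v12, v13.
1 computations run: v1.
Cache hits after checking: v2, v3, v5, v6, v7, v10, v11, v12, v13.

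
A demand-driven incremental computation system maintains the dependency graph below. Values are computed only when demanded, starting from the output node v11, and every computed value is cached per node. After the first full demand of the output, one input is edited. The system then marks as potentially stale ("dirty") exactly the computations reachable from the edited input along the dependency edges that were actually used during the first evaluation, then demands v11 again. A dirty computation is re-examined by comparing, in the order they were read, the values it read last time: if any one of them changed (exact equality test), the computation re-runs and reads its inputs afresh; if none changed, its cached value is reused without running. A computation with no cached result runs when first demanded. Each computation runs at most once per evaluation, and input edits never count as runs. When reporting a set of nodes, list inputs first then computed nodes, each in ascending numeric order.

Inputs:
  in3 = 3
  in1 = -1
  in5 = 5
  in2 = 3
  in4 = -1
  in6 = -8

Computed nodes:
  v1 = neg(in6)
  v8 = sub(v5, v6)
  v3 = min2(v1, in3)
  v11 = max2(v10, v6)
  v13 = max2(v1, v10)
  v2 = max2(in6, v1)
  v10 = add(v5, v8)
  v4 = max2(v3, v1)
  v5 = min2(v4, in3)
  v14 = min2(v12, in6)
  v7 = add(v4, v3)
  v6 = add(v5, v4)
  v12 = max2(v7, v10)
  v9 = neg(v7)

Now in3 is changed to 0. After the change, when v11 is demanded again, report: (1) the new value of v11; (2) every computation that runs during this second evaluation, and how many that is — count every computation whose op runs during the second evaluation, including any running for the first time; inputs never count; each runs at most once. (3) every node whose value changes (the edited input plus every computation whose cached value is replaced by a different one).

First evaluation (everything demanded from the output):
  v1 = neg(-8) = 8
  v3 = min2(8, 3) = 3
  v4 = max2(3, 8) = 8
  v5 = min2(8, 3) = 3
  v6 = add(3, 8) = 11
  v8 = sub(3, 11) = -8
  v10 = add(3, -8) = -5
  v11 = max2(-5, 11) = 11

Propagation after the edit:
  v3: runs — in3 3->0; result 0.
  v4: runs — v3 3->0; result 8 (same value as before).
  v5: runs — in3 3->0; result 0.
  v6: runs — v5 3->0; result 8.
  v8: runs — v5 3->0; v6 11->8; result -8 (same value as before).
  v10: runs — v5 3->0; result -8.
  v11: runs — v10 -5->-8; v6 11->8; result 8.

New value of v11: 8.
Computations that run: v3, v4, v5, v6, v8, v10, v11 — 7 in total.
Values that change: in3, v3, v5, v6, v10, v11.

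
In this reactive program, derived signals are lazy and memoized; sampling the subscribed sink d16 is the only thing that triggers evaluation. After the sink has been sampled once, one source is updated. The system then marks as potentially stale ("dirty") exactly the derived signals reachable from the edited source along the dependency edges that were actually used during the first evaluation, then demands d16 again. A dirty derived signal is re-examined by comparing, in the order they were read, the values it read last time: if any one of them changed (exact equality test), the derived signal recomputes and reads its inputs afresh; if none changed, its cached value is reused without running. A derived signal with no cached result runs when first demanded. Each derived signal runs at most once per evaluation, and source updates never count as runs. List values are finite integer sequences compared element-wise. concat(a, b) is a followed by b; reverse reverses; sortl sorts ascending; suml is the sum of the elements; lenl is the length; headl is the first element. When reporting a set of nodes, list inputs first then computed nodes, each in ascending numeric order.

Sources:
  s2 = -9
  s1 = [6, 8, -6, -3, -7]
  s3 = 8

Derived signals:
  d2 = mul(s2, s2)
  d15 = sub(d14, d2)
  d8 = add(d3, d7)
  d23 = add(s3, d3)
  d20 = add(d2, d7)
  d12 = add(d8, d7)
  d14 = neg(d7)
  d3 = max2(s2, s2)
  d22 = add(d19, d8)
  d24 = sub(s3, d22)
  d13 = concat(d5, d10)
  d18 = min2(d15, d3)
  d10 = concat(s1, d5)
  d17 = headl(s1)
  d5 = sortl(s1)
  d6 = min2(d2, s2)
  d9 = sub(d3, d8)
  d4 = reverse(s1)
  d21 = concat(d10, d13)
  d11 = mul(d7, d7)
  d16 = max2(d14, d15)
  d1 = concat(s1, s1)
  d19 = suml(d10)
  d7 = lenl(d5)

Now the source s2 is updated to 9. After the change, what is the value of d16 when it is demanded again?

Demanding d16 again yields -5.
Note the absorption at d2: it re-runs yet its value is the same, leaving the output's value untouched.

First demand of the output computes:
  d2 = mul(-9, -9) = 81
  d5 = sortl([6, 8, -6, -3, -7]) = [-7, -6, -3, 6, 8]
  d7 = lenl([-7, -6, -3, 6, 8]) = 5
  d14 = neg(5) = -5
  d15 = sub(-5, 81) = -86
  d16 = max2(-5, -86) = -5

After the edit, cleaning proceeds:
  d2: a read changed (s2 -9->9; s2 -9->9) — executes, giving 81 — identical to its old value.
  d15: dirty, but its reads are unchanged (d14 unchanged, d2 unchanged); cached -86 stands.
  d16: dirty, but its reads are unchanged (d14 unchanged, d15 unchanged); cached -5 stands.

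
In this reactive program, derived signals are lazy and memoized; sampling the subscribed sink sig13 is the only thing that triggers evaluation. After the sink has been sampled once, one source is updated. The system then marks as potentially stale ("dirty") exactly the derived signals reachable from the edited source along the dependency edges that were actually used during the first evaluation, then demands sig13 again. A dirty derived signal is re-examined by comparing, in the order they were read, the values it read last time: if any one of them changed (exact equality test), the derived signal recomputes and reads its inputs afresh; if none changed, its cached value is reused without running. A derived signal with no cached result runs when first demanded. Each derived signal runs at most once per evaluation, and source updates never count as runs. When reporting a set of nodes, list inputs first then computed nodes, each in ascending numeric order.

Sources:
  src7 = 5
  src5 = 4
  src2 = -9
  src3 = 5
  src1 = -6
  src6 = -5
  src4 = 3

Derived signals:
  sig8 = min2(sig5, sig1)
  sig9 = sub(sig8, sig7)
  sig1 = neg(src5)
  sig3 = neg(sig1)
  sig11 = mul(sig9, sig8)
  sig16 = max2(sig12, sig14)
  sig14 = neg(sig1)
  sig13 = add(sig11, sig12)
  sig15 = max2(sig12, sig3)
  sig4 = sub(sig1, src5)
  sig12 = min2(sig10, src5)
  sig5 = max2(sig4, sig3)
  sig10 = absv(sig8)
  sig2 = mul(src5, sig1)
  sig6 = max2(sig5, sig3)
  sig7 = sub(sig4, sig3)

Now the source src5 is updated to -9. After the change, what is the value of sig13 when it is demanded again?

First demand of the output computes:
  sig1 = neg(4) = -4
  sig3 = neg(-4) = 4
  sig4 = sub(-4, 4) = -8
  sig5 = max2(-8, 4) = 4
  sig7 = sub(-8, 4) = -12
  sig8 = min2(4, -4) = -4
  sig9 = sub(-4, -12) = 8
  sig10 = absv(-4) = 4
  sig11 = mul(8, -4) = -32
  sig12 = min2(4, 4) = 4
  sig13 = add(-32, 4) = -28

After the edit, cleaning proceeds:
  sig1: a read changed (src5 4->-9) — executes, giving 9.
  sig3: a read changed (sig1 -4->9) — executes, giving -9.
  sig4: a read changed (sig1 -4->9; src5 4->-9) — executes, giving 18.
  sig5: a read changed (sig4 -8->18; sig3 4->-9) — executes, giving 18.
  sig7: a read changed (sig4 -8->18; sig3 4->-9) — executes, giving 27.
  sig8: a read changed (sig5 4->18; sig1 -4->9) — executes, giving 9.
  sig9: a read changed (sig8 -4->9; sig7 -12->27) — executes, giving -18.
  sig10: a read changed (sig8 -4->9) — executes, giving 9.
  sig11: a read changed (sig9 8->-18; sig8 -4->9) — executes, giving -162.
  sig12: a read changed (sig10 4->9; src5 4->-9) — executes, giving -9.
  sig13: a read changed (sig11 -32->-162; sig12 4->-9) — executes, giving -171.

Demanding sig13 again yields -171.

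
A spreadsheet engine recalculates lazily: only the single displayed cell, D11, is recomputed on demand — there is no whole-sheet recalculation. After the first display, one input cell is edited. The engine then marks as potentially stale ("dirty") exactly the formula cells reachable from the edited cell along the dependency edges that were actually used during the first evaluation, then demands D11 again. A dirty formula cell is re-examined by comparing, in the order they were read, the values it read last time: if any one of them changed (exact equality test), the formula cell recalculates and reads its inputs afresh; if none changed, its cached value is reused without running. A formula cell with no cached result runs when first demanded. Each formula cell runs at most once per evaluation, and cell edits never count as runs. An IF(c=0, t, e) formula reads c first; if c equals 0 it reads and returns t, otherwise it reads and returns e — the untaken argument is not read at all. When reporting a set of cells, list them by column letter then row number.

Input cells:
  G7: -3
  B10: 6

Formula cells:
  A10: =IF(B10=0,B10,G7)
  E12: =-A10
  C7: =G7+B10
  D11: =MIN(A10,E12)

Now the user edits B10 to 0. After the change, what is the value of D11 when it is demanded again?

New value of D11: 0.

First evaluation (everything demanded from the output):
  A10 = IF(B10=0: B10=6 -> else branch G7) = -3
  E12 = -(-3) = 3
  D11 = MIN(-3, 3) = -3

Propagation after the edit:
  A10: runs — B10 6->0; result 0.
  E12: runs — A10 -3->0; result 0.
  D11: runs — A10 -3->0; E12 3->0; result 0.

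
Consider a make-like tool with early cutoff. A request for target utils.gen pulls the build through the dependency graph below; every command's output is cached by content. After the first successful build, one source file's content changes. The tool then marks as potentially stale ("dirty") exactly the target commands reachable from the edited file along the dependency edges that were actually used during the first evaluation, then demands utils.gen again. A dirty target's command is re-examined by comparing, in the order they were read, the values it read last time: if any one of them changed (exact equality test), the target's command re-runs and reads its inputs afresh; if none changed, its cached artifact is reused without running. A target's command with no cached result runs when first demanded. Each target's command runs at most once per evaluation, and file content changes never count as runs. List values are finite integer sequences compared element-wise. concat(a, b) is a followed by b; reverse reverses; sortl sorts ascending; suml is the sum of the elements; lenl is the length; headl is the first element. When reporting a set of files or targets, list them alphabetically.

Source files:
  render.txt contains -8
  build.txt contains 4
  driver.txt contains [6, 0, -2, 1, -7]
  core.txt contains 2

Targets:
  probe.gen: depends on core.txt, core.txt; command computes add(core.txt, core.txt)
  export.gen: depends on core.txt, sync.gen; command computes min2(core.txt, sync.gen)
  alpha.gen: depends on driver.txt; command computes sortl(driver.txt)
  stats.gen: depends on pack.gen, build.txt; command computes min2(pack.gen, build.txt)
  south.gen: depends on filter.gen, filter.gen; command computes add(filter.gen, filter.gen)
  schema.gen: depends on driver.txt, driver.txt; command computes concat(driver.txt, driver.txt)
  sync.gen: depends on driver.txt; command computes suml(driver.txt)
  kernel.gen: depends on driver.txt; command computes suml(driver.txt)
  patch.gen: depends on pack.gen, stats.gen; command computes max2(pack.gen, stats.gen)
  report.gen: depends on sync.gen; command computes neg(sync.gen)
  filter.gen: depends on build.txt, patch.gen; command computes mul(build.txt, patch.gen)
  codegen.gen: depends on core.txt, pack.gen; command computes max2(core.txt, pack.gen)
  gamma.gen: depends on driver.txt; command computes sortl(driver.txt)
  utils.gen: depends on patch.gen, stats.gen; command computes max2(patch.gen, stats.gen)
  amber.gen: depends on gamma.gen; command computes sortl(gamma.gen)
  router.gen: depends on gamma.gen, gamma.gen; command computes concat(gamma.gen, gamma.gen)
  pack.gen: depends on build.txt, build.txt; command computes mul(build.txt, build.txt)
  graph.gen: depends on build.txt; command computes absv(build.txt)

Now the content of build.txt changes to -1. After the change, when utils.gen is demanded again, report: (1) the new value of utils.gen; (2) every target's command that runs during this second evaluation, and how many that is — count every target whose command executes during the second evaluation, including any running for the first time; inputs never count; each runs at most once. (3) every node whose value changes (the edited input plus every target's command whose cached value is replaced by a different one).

Demanding utils.gen again yields 1.
4 target commands run: pack.gen, patch.gen, stats.gen, utils.gen.
The nodes whose values change: build.txt, pack.gen, patch.gen, stats.gen, utils.gen.

First demand of the output computes:
  pack.gen = mul(4, 4) = 16
  stats.gen = min2(16, 4) = 4
  patch.gen = max2(16, 4) = 16
  utils.gen = max2(16, 4) = 16

After the edit, cleaning proceeds:
  pack.gen: a read changed (build.txt 4->-1; build.txt 4->-1) — executes, giving 1.
  stats.gen: a read changed (pack.gen 16->1; build.txt 4->-1) — executes, giving -1.
  patch.gen: a read changed (pack.gen 16->1; stats.gen 4->-1) — executes, giving 1.
  utils.gen: a read changed (patch.gen 16->1; stats.gen 4->-1) — executes, giving 1.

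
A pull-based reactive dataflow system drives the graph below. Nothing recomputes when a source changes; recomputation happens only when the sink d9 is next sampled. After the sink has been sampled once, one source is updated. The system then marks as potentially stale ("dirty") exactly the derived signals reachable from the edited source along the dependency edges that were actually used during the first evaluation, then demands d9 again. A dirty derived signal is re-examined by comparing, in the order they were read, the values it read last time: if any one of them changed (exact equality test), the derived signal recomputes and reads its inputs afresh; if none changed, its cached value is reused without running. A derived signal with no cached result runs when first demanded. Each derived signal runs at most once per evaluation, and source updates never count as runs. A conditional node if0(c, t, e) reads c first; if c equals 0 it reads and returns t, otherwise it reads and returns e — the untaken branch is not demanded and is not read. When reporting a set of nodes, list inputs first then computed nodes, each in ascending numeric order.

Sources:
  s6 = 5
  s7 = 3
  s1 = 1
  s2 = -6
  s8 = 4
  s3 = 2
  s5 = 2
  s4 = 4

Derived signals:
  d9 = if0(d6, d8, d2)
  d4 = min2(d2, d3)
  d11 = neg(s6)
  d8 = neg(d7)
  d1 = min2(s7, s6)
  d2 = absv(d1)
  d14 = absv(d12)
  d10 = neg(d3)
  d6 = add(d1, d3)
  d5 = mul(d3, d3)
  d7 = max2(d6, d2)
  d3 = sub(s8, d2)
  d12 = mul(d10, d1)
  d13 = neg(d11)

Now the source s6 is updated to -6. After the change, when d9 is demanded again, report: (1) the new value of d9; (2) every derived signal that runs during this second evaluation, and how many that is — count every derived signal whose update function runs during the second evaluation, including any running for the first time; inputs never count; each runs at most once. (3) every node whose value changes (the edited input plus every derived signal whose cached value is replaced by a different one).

First evaluation (everything demanded from the output):
  d1 = min2(3, 5) = 3
  d2 = absv(3) = 3
  d3 = sub(4, 3) = 1
  d6 = add(3, 1) = 4
  d9 = if0(d6=4 -> else branch d2) = 3

Propagation after the edit:
  d1: runs — s6 5->-6; result -6.
  d2: runs — d1 3->-6; result 6.
  d3: runs — d2 3->6; result -2.
  d6: runs — d1 3->-6; d3 1->-2; result -8.
  d9: runs — d6 4->-8; d2 3->6; result 6.

New value of d9: 6.
Derived signals that run: d1, d2, d3, d6, d9 — 5 in total.
Values that change: s6, d1, d2, d3, d6, d9.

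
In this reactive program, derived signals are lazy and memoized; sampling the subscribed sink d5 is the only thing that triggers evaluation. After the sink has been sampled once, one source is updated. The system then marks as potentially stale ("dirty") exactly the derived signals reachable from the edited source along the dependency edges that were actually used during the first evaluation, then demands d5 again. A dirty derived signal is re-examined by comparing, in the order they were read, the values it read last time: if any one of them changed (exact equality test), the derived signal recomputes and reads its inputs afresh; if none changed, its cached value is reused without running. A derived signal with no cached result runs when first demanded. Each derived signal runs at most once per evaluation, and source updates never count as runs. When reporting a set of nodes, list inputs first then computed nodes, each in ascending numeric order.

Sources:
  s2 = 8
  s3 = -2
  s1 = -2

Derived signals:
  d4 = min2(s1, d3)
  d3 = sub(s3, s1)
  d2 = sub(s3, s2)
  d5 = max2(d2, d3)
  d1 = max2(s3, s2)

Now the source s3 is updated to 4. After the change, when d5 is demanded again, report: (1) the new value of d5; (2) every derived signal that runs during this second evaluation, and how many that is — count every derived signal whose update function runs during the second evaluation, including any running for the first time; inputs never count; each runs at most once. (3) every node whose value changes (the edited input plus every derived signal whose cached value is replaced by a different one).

First demand of the output computes:
  d2 = sub(-2, 8) = -10
  d3 = sub(-2, -2) = 0
  d5 = max2(-10, 0) = 0

After the edit, cleaning proceeds:
  d2: a read changed (s3 -2->4) — executes, giving -4.
  d3: a read changed (s3 -2->4) — executes, giving 6.
  d5: a read changed (d2 -10->-4; d3 0->6) — executes, giving 6.

Demanding d5 again yields 6.
3 derived signals run: d2, d3, d5.
The nodes whose values change: s3, d2, d3, d5.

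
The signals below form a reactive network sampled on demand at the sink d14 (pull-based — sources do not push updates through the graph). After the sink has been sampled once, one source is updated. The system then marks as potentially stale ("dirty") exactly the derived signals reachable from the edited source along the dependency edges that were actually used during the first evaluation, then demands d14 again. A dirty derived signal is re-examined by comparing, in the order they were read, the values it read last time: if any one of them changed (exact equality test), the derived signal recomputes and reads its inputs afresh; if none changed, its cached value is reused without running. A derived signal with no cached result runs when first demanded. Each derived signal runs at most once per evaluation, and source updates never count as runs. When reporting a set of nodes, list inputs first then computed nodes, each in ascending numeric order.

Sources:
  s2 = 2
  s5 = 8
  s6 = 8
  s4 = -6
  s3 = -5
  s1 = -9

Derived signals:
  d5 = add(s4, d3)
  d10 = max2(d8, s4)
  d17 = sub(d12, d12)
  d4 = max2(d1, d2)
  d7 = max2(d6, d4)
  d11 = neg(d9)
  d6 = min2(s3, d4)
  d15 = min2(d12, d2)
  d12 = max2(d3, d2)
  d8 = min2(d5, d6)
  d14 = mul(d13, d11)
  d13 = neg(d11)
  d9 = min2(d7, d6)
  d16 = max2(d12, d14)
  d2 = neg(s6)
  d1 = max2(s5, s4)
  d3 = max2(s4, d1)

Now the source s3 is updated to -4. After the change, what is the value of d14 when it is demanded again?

d14 now evaluates to -16.

Initial pass — values computed on the first demand:
  d1 = max2(8, -6) = 8
  d2 = neg(8) = -8
  d4 = max2(8, -8) = 8
  d6 = min2(-5, 8) = -5
  d7 = max2(-5, 8) = 8
  d9 = min2(8, -5) = -5
  d11 = neg(-5) = 5
  d13 = neg(5) = -5
  d14 = mul(-5, 5) = -25

Second demand — change propagation:
  d6: re-runs because s3 -5->-4; new result -4.
  d7: re-runs because d6 -5->-4; new result 8 (unchanged).
  d9: re-runs because d6 -5->-4; new result -4.
  d11: re-runs because d9 -5->-4; new result 4.
  d13: re-runs because d11 5->4; new result -4.
  d14: re-runs because d13 -5->-4; d11 5->4; new result -16.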